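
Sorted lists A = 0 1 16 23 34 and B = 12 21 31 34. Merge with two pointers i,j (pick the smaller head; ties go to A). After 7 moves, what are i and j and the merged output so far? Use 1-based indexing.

[i=1,j=1] A[i]=0<=B[j]=12 take 0 → i++
[i=2,j=1] A[i]=1<=B[j]=12 take 1 → i++
[i=3,j=1] A[i]=16>B[j]=12 take 12 → j++
[i=3,j=2] A[i]=16<=B[j]=21 take 16 → i++
[i=4,j=2] A[i]=23>B[j]=21 take 21 → j++
[i=4,j=3] A[i]=23<=B[j]=31 take 23 → i++
[i=5,j=3] A[i]=34>B[j]=31 take 31 → j++

i=5, j=4, merged so far=[0, 1, 12, 16, 21, 23, 31]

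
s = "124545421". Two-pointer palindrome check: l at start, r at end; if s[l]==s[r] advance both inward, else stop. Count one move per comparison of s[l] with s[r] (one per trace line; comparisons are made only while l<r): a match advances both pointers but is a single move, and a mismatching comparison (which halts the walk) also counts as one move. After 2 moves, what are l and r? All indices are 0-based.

[0,8] '1'=='1' → l++,r--
[1,7] '2'=='2' → l++,r--

l=2, r=6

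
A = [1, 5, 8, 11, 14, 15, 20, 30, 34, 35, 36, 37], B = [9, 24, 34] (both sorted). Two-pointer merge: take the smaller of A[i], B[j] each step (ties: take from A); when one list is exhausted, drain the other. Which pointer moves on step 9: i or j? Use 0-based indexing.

i=0 j=0: A[i]=1<=B[j]=9 take 1, i++
i=1 j=0: A[i]=5<=B[j]=9 take 5, i++
i=2 j=0: A[i]=8<=B[j]=9 take 8, i++
i=3 j=0: A[i]=11>B[j]=9 take 9, j++
i=3 j=1: A[i]=11<=B[j]=24 take 11, i++
i=4 j=1: A[i]=14<=B[j]=24 take 14, i++
i=5 j=1: A[i]=15<=B[j]=24 take 15, i++
i=6 j=1: A[i]=20<=B[j]=24 take 20, i++
i=7 j=1: A[i]=30>B[j]=24 take 24, j++

j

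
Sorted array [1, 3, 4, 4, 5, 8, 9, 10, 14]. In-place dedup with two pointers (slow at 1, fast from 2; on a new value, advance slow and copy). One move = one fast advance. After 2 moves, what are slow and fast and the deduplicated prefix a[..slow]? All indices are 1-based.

slow=3, fast=4, prefix=[1, 3, 4]

(s=1,f=2) a[fast]=3≠a[slow]=1 write a[2]=3 → slow++,fast++
(s=2,f=3) a[fast]=4≠a[slow]=3 write a[3]=4 → slow++,fast++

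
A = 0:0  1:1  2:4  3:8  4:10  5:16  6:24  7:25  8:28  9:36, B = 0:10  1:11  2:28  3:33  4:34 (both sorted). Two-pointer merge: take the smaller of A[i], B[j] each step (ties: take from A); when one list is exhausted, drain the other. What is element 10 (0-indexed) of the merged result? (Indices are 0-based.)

merged[10] = 28

i=0 j=0: A[i]=0<=B[j]=10 take 0, i++
i=1 j=0: A[i]=1<=B[j]=10 take 1, i++
i=2 j=0: A[i]=4<=B[j]=10 take 4, i++
i=3 j=0: A[i]=8<=B[j]=10 take 8, i++
i=4 j=0: A[i]=10<=B[j]=10 take 10, i++
i=5 j=0: A[i]=16>B[j]=10 take 10, j++
i=5 j=1: A[i]=16>B[j]=11 take 11, j++
i=5 j=2: A[i]=16<=B[j]=28 take 16, i++
i=6 j=2: A[i]=24<=B[j]=28 take 24, i++
i=7 j=2: A[i]=25<=B[j]=28 take 25, i++
i=8 j=2: A[i]=28<=B[j]=28 take 28, i++
i=9 j=2: A[i]=36>B[j]=28 take 28, j++
i=9 j=3: A[i]=36>B[j]=33 take 33, j++
i=9 j=4: A[i]=36>B[j]=34 take 34, j++
i=9 j=5: B done, take A[i]=36, i++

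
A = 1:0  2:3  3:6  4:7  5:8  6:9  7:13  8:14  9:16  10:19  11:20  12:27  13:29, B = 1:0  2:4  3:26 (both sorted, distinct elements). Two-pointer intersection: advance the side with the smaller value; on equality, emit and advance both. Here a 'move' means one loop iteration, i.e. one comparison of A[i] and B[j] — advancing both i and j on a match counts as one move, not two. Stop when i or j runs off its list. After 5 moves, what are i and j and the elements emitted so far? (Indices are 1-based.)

i=1 j=1: 0==0 emit, i++,j++
i=2 j=2: 3<4, i++
i=3 j=2: 6>4, j++
i=3 j=3: 6<26, i++
i=4 j=3: 7<26, i++

i=5, j=3, emitted=[0]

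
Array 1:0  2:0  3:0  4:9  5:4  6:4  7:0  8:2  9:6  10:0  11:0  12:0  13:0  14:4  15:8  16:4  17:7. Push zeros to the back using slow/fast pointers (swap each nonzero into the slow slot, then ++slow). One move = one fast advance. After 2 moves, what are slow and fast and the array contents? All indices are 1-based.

(s=1,f=1) a[fast]=0 → fast++
(s=1,f=2) a[fast]=0 → fast++

slow=1, fast=3, a=[0, 0, 0, 9, 4, 4, 0, 2, 6, 0, 0, 0, 0, 4, 8, 4, 7]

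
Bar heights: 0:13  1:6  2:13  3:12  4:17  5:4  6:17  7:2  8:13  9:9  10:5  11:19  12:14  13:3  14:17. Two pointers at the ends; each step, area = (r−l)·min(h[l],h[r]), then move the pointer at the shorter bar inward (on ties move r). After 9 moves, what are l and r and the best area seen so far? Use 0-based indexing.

l=6, r=11, best area=182

l=0 r=14: min(13,17)*14=182 best=182 *, l++
l=1 r=14: min(6,17)*13=78 best=182, l++
l=2 r=14: min(13,17)*12=156 best=182, l++
l=3 r=14: min(12,17)*11=132 best=182, l++
l=4 r=14: min(17,17)*10=170 best=182, r--
l=4 r=13: min(17,3)*9=27 best=182, r--
l=4 r=12: min(17,14)*8=112 best=182, r--
l=4 r=11: min(17,19)*7=119 best=182, l++
l=5 r=11: min(4,19)*6=24 best=182, l++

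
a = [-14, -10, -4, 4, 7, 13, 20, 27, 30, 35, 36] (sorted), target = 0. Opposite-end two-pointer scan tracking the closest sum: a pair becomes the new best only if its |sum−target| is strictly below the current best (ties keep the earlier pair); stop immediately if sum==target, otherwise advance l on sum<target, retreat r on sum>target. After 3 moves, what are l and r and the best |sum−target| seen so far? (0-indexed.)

l=0, r=7, best |Δ|=16

[0,10] -14+36=22 d=22 * → r--
[0,9] -14+35=21 d=21 * → r--
[0,8] -14+30=16 d=16 * → r--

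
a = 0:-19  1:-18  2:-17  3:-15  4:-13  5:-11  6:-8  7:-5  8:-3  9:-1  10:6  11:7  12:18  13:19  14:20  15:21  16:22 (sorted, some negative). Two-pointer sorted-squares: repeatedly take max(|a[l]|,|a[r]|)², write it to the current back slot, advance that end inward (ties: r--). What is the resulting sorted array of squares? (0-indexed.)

l=0 r=16: |-19|<=|22| out[16]=484, r--
l=0 r=15: |-19|<=|21| out[15]=441, r--
l=0 r=14: |-19|<=|20| out[14]=400, r--
l=0 r=13: |-19|<=|19| out[13]=361, r--
l=0 r=12: |-19|>|18| out[12]=361, l++
l=1 r=12: |-18|<=|18| out[11]=324, r--
l=1 r=11: |-18|>|7| out[10]=324, l++
l=2 r=11: |-17|>|7| out[9]=289, l++
l=3 r=11: |-15|>|7| out[8]=225, l++
l=4 r=11: |-13|>|7| out[7]=169, l++
l=5 r=11: |-11|>|7| out[6]=121, l++
l=6 r=11: |-8|>|7| out[5]=64, l++
l=7 r=11: |-5|<=|7| out[4]=49, r--
l=7 r=10: |-5|<=|6| out[3]=36, r--
l=7 r=9: |-5|>|-1| out[2]=25, l++
l=8 r=9: |-3|>|-1| out[1]=9, l++
l=9 r=9: |-1|<=|-1| out[0]=1, r--

[1, 9, 25, 36, 49, 64, 121, 169, 225, 289, 324, 324, 361, 361, 400, 441, 484]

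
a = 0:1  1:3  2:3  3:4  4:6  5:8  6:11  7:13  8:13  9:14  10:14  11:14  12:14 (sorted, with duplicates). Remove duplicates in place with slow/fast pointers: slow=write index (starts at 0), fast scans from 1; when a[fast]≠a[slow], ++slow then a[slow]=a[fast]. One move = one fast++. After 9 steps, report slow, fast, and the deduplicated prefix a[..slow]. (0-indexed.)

(s=0,f=1) a[fast]=3≠a[slow]=1 write a[1]=3 → slow++,fast++
(s=1,f=2) a[fast]=3=a[slow] dup → fast++
(s=1,f=3) a[fast]=4≠a[slow]=3 write a[2]=4 → slow++,fast++
(s=2,f=4) a[fast]=6≠a[slow]=4 write a[3]=6 → slow++,fast++
(s=3,f=5) a[fast]=8≠a[slow]=6 write a[4]=8 → slow++,fast++
(s=4,f=6) a[fast]=11≠a[slow]=8 write a[5]=11 → slow++,fast++
(s=5,f=7) a[fast]=13≠a[slow]=11 write a[6]=13 → slow++,fast++
(s=6,f=8) a[fast]=13=a[slow] dup → fast++
(s=6,f=9) a[fast]=14≠a[slow]=13 write a[7]=14 → slow++,fast++

slow=7, fast=10, prefix=[1, 3, 4, 6, 8, 11, 13, 14]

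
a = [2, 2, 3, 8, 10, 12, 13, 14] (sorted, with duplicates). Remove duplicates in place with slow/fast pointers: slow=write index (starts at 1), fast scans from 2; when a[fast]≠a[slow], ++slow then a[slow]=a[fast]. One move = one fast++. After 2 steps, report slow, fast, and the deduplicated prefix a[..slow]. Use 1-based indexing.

slow=2, fast=4, prefix=[2, 3]

(s=1,f=2) a[fast]=2=a[slow] dup → fast++
(s=1,f=3) a[fast]=3≠a[slow]=2 write a[2]=3 → slow++,fast++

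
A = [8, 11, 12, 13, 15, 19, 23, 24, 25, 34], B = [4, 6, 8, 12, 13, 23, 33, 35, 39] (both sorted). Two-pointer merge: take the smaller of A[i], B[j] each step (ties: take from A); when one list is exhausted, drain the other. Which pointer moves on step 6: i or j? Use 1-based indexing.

i=1 j=1: A[i]=8>B[j]=4 take 4, j++
i=1 j=2: A[i]=8>B[j]=6 take 6, j++
i=1 j=3: A[i]=8<=B[j]=8 take 8, i++
i=2 j=3: A[i]=11>B[j]=8 take 8, j++
i=2 j=4: A[i]=11<=B[j]=12 take 11, i++
i=3 j=4: A[i]=12<=B[j]=12 take 12, i++

i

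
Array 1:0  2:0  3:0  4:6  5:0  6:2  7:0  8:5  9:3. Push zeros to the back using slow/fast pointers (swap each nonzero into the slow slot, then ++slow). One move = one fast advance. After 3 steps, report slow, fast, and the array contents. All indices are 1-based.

slow=1, fast=4, a=[0, 0, 0, 6, 0, 2, 0, 5, 3]

slow=1 fast=1: a[fast]=0, fast++
slow=1 fast=2: a[fast]=0, fast++
slow=1 fast=3: a[fast]=0, fast++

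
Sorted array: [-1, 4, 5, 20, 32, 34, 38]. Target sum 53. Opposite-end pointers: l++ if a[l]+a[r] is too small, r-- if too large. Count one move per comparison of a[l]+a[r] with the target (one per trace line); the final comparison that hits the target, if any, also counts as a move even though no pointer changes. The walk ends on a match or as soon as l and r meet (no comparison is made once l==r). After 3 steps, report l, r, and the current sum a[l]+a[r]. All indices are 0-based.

[0,6] -1+38=37 <53 → l++
[1,6] 4+38=42 <53 → l++
[2,6] 5+38=43 <53 → l++

l=3, r=6, sum=58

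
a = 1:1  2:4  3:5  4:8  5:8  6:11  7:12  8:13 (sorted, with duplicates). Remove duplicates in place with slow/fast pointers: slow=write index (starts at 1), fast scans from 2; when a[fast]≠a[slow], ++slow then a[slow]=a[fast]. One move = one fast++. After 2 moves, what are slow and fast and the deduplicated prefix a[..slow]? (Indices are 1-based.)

slow=1 fast=2: a[fast]=4≠a[slow]=1 write a[2]=4, slow++,fast++
slow=2 fast=3: a[fast]=5≠a[slow]=4 write a[3]=5, slow++,fast++

slow=3, fast=4, prefix=[1, 4, 5]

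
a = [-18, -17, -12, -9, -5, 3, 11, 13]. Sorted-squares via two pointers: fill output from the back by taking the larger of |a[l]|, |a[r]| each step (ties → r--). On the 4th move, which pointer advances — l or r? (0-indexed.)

l

l=0 r=7: |-18|>|13| out[7]=324, l++
l=1 r=7: |-17|>|13| out[6]=289, l++
l=2 r=7: |-12|<=|13| out[5]=169, r--
l=2 r=6: |-12|>|11| out[4]=144, l++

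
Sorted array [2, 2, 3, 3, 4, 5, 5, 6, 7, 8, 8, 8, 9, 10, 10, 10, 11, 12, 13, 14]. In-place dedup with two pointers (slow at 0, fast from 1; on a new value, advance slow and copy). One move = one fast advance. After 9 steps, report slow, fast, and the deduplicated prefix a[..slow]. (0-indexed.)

slow=0 fast=1: a[fast]=2=a[slow] dup, fast++
slow=0 fast=2: a[fast]=3≠a[slow]=2 write a[1]=3, slow++,fast++
slow=1 fast=3: a[fast]=3=a[slow] dup, fast++
slow=1 fast=4: a[fast]=4≠a[slow]=3 write a[2]=4, slow++,fast++
slow=2 fast=5: a[fast]=5≠a[slow]=4 write a[3]=5, slow++,fast++
slow=3 fast=6: a[fast]=5=a[slow] dup, fast++
slow=3 fast=7: a[fast]=6≠a[slow]=5 write a[4]=6, slow++,fast++
slow=4 fast=8: a[fast]=7≠a[slow]=6 write a[5]=7, slow++,fast++
slow=5 fast=9: a[fast]=8≠a[slow]=7 write a[6]=8, slow++,fast++

slow=6, fast=10, prefix=[2, 3, 4, 5, 6, 7, 8]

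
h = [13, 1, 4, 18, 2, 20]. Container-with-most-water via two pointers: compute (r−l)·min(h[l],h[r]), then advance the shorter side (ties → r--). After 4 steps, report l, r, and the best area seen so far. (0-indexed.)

l=4, r=5, best area=65

l=0 r=5: min(13,20)*5=65 best=65 *, l++
l=1 r=5: min(1,20)*4=4 best=65, l++
l=2 r=5: min(4,20)*3=12 best=65, l++
l=3 r=5: min(18,20)*2=36 best=65, l++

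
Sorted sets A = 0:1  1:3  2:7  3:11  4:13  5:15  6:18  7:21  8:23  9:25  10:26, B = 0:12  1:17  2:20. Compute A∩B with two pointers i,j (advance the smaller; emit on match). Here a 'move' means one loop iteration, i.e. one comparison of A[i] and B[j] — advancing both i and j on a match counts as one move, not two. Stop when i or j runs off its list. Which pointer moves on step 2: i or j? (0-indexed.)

i

i=0 j=0: 1<12, i++
i=1 j=0: 3<12, i++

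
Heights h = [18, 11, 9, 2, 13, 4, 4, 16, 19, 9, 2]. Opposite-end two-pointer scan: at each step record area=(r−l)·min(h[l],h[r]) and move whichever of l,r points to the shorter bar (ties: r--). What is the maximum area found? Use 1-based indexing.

[1,11] min(18,2)*10=20 best=20 * → r--
[1,10] min(18,9)*9=81 best=81 * → r--
[1,9] min(18,19)*8=144 best=144 * → l++
[2,9] min(11,19)*7=77 best=144 → l++
[3,9] min(9,19)*6=54 best=144 → l++
[4,9] min(2,19)*5=10 best=144 → l++
[5,9] min(13,19)*4=52 best=144 → l++
[6,9] min(4,19)*3=12 best=144 → l++
[7,9] min(4,19)*2=8 best=144 → l++
[8,9] min(16,19)*1=16 best=144 → l++

max area = 144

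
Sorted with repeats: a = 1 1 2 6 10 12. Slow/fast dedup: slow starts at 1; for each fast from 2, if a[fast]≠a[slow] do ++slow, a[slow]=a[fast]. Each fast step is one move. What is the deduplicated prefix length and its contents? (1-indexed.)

(s=1,f=2) a[fast]=1=a[slow] dup → fast++
(s=1,f=3) a[fast]=2≠a[slow]=1 write a[2]=2 → slow++,fast++
(s=2,f=4) a[fast]=6≠a[slow]=2 write a[3]=6 → slow++,fast++
(s=3,f=5) a[fast]=10≠a[slow]=6 write a[4]=10 → slow++,fast++
(s=4,f=6) a[fast]=12≠a[slow]=10 write a[5]=12 → slow++,fast++

length 5; prefix = [1, 2, 6, 10, 12]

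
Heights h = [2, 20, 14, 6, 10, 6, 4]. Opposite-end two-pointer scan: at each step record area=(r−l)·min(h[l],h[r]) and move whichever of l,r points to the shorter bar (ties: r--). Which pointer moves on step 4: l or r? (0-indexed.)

[0,6] min(2,4)*6=12 best=12 * → l++
[1,6] min(20,4)*5=20 best=20 * → r--
[1,5] min(20,6)*4=24 best=24 * → r--
[1,4] min(20,10)*3=30 best=30 * → r--

r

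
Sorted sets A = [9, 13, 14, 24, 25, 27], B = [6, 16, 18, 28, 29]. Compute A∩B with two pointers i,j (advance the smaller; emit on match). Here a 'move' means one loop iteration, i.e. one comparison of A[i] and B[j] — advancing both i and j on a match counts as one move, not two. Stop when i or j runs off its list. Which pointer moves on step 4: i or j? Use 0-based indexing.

[i=0,j=0] 9>6 → j++
[i=0,j=1] 9<16 → i++
[i=1,j=1] 13<16 → i++
[i=2,j=1] 14<16 → i++

i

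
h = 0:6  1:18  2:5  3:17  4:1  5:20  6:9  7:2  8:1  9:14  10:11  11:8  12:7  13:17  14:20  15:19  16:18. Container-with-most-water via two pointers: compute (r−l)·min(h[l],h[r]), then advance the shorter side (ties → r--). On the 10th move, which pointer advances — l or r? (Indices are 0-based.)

r

l=0 r=16: min(6,18)*16=96 best=96 *, l++
l=1 r=16: min(18,18)*15=270 best=270 *, r--
l=1 r=15: min(18,19)*14=252 best=270, l++
l=2 r=15: min(5,19)*13=65 best=270, l++
l=3 r=15: min(17,19)*12=204 best=270, l++
l=4 r=15: min(1,19)*11=11 best=270, l++
l=5 r=15: min(20,19)*10=190 best=270, r--
l=5 r=14: min(20,20)*9=180 best=270, r--
l=5 r=13: min(20,17)*8=136 best=270, r--
l=5 r=12: min(20,7)*7=49 best=270, r--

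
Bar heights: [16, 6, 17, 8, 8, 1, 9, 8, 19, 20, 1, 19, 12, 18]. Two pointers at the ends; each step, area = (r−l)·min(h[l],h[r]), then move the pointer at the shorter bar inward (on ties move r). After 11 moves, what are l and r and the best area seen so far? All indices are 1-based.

l=9, r=11, best area=208

l=1 r=14: min(16,18)*13=208 best=208 *, l++
l=2 r=14: min(6,18)*12=72 best=208, l++
l=3 r=14: min(17,18)*11=187 best=208, l++
l=4 r=14: min(8,18)*10=80 best=208, l++
l=5 r=14: min(8,18)*9=72 best=208, l++
l=6 r=14: min(1,18)*8=8 best=208, l++
l=7 r=14: min(9,18)*7=63 best=208, l++
l=8 r=14: min(8,18)*6=48 best=208, l++
l=9 r=14: min(19,18)*5=90 best=208, r--
l=9 r=13: min(19,12)*4=48 best=208, r--
l=9 r=12: min(19,19)*3=57 best=208, r--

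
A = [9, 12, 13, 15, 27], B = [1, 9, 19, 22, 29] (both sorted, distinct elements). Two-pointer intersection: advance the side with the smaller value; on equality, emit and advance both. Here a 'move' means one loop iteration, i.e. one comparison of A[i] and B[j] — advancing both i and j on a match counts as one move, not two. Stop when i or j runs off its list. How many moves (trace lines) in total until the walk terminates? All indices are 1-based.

[i=1,j=1] 9>1 → j++
[i=1,j=2] 9==9 emit → i++,j++
[i=2,j=3] 12<19 → i++
[i=3,j=3] 13<19 → i++
[i=4,j=3] 15<19 → i++
[i=5,j=3] 27>19 → j++
[i=5,j=4] 27>22 → j++
[i=5,j=5] 27<29 → i++

8 moves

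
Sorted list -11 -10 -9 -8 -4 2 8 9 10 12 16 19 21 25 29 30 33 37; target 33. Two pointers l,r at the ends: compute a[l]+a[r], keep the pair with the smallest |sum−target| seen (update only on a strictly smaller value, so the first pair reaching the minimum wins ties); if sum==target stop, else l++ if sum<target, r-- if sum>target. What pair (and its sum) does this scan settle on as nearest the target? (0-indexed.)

pair (-4, 37) with sum 33 (|Δ|=0)

l=0 r=17: -11+37=26 d=7 *, l++
l=1 r=17: -10+37=27 d=6 *, l++
l=2 r=17: -9+37=28 d=5 *, l++
l=3 r=17: -8+37=29 d=4 *, l++
l=4 r=17: -4+37=33 d=0 *, stop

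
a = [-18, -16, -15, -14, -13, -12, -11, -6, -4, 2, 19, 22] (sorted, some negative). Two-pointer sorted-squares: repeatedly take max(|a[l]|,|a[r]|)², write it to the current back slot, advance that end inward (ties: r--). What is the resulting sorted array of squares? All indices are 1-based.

[4, 16, 36, 121, 144, 169, 196, 225, 256, 324, 361, 484]

[1,12] |-18|<=|22| out[12]=484 → r--
[1,11] |-18|<=|19| out[11]=361 → r--
[1,10] |-18|>|2| out[10]=324 → l++
[2,10] |-16|>|2| out[9]=256 → l++
[3,10] |-15|>|2| out[8]=225 → l++
[4,10] |-14|>|2| out[7]=196 → l++
[5,10] |-13|>|2| out[6]=169 → l++
[6,10] |-12|>|2| out[5]=144 → l++
[7,10] |-11|>|2| out[4]=121 → l++
[8,10] |-6|>|2| out[3]=36 → l++
[9,10] |-4|>|2| out[2]=16 → l++
[10,10] |2|<=|2| out[1]=4 → r--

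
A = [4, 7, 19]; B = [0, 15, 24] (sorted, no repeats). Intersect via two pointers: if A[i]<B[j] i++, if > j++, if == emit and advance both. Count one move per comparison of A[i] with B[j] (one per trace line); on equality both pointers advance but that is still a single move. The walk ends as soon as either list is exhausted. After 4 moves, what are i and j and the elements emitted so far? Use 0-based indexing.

i=2, j=2, emitted=[]

i=0 j=0: 4>0, j++
i=0 j=1: 4<15, i++
i=1 j=1: 7<15, i++
i=2 j=1: 19>15, j++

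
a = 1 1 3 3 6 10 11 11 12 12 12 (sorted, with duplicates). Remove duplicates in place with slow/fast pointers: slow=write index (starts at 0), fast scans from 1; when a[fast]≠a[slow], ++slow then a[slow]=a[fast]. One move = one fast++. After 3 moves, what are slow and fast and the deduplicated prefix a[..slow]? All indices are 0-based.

(s=0,f=1) a[fast]=1=a[slow] dup → fast++
(s=0,f=2) a[fast]=3≠a[slow]=1 write a[1]=3 → slow++,fast++
(s=1,f=3) a[fast]=3=a[slow] dup → fast++

slow=1, fast=4, prefix=[1, 3]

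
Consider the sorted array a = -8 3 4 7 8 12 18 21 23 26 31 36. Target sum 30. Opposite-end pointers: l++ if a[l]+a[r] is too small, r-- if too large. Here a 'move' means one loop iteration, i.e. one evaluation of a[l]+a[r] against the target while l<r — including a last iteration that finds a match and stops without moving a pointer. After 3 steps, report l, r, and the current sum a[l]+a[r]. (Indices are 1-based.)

[1,12] -8+36=28 <30 → l++
[2,12] 3+36=39 >30 → r--
[2,11] 3+31=34 >30 → r--

l=2, r=10, sum=29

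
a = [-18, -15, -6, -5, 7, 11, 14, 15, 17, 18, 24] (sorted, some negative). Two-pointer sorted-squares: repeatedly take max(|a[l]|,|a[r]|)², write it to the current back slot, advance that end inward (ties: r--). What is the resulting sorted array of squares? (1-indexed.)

l=1 r=11: |-18|<=|24| out[11]=576, r--
l=1 r=10: |-18|<=|18| out[10]=324, r--
l=1 r=9: |-18|>|17| out[9]=324, l++
l=2 r=9: |-15|<=|17| out[8]=289, r--
l=2 r=8: |-15|<=|15| out[7]=225, r--
l=2 r=7: |-15|>|14| out[6]=225, l++
l=3 r=7: |-6|<=|14| out[5]=196, r--
l=3 r=6: |-6|<=|11| out[4]=121, r--
l=3 r=5: |-6|<=|7| out[3]=49, r--
l=3 r=4: |-6|>|-5| out[2]=36, l++
l=4 r=4: |-5|<=|-5| out[1]=25, r--

[25, 36, 49, 121, 196, 225, 225, 289, 324, 324, 576]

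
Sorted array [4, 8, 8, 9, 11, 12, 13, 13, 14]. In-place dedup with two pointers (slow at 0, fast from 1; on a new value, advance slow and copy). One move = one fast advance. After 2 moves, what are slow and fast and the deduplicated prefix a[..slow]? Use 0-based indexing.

slow=0 fast=1: a[fast]=8≠a[slow]=4 write a[1]=8, slow++,fast++
slow=1 fast=2: a[fast]=8=a[slow] dup, fast++

slow=1, fast=3, prefix=[4, 8]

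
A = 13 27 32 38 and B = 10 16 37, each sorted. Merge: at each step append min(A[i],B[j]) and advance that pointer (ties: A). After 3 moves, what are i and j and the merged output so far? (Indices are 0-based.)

[i=0,j=0] A[i]=13>B[j]=10 take 10 → j++
[i=0,j=1] A[i]=13<=B[j]=16 take 13 → i++
[i=1,j=1] A[i]=27>B[j]=16 take 16 → j++

i=1, j=2, merged so far=[10, 13, 16]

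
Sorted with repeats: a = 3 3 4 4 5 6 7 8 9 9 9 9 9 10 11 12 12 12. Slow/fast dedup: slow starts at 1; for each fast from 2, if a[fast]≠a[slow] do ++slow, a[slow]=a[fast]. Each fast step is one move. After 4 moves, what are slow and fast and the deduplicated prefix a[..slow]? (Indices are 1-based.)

slow=1 fast=2: a[fast]=3=a[slow] dup, fast++
slow=1 fast=3: a[fast]=4≠a[slow]=3 write a[2]=4, slow++,fast++
slow=2 fast=4: a[fast]=4=a[slow] dup, fast++
slow=2 fast=5: a[fast]=5≠a[slow]=4 write a[3]=5, slow++,fast++

slow=3, fast=6, prefix=[3, 4, 5]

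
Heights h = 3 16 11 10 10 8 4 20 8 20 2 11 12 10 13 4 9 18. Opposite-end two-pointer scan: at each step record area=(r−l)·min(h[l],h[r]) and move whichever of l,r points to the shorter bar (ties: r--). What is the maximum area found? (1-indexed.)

max area = 256

l=1 r=18: min(3,18)*17=51 best=51 *, l++
l=2 r=18: min(16,18)*16=256 best=256 *, l++
l=3 r=18: min(11,18)*15=165 best=256, l++
l=4 r=18: min(10,18)*14=140 best=256, l++
l=5 r=18: min(10,18)*13=130 best=256, l++
l=6 r=18: min(8,18)*12=96 best=256, l++
l=7 r=18: min(4,18)*11=44 best=256, l++
l=8 r=18: min(20,18)*10=180 best=256, r--
l=8 r=17: min(20,9)*9=81 best=256, r--
l=8 r=16: min(20,4)*8=32 best=256, r--
l=8 r=15: min(20,13)*7=91 best=256, r--
l=8 r=14: min(20,10)*6=60 best=256, r--
l=8 r=13: min(20,12)*5=60 best=256, r--
l=8 r=12: min(20,11)*4=44 best=256, r--
l=8 r=11: min(20,2)*3=6 best=256, r--
l=8 r=10: min(20,20)*2=40 best=256, r--
l=8 r=9: min(20,8)*1=8 best=256, r--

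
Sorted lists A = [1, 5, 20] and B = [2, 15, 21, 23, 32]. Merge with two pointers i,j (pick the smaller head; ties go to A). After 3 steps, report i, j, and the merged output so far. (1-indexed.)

[i=1,j=1] A[i]=1<=B[j]=2 take 1 → i++
[i=2,j=1] A[i]=5>B[j]=2 take 2 → j++
[i=2,j=2] A[i]=5<=B[j]=15 take 5 → i++

i=3, j=2, merged so far=[1, 2, 5]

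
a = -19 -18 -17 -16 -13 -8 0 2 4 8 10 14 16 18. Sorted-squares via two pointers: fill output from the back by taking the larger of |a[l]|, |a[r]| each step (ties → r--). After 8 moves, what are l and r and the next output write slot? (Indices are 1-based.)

l=6, r=11, next write slot=6

l=1 r=14: |-19|>|18| out[14]=361, l++
l=2 r=14: |-18|<=|18| out[13]=324, r--
l=2 r=13: |-18|>|16| out[12]=324, l++
l=3 r=13: |-17|>|16| out[11]=289, l++
l=4 r=13: |-16|<=|16| out[10]=256, r--
l=4 r=12: |-16|>|14| out[9]=256, l++
l=5 r=12: |-13|<=|14| out[8]=196, r--
l=5 r=11: |-13|>|10| out[7]=169, l++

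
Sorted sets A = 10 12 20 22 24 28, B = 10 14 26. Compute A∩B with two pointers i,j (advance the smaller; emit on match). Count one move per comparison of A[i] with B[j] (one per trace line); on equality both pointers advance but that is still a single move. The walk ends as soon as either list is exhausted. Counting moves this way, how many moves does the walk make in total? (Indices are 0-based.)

i=0 j=0: 10==10 emit, i++,j++
i=1 j=1: 12<14, i++
i=2 j=1: 20>14, j++
i=2 j=2: 20<26, i++
i=3 j=2: 22<26, i++
i=4 j=2: 24<26, i++
i=5 j=2: 28>26, j++

7 moves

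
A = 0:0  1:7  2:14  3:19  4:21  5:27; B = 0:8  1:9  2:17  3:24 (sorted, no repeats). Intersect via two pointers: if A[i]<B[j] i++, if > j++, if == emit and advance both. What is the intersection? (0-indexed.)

[i=0,j=0] 0<8 → i++
[i=1,j=0] 7<8 → i++
[i=2,j=0] 14>8 → j++
[i=2,j=1] 14>9 → j++
[i=2,j=2] 14<17 → i++
[i=3,j=2] 19>17 → j++
[i=3,j=3] 19<24 → i++
[i=4,j=3] 21<24 → i++
[i=5,j=3] 27>24 → j++

intersection = []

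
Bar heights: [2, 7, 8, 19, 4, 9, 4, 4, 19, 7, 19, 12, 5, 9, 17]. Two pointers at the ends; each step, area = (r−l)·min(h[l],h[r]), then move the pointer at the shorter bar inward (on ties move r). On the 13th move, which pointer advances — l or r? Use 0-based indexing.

r

[0,14] min(2,17)*14=28 best=28 * → l++
[1,14] min(7,17)*13=91 best=91 * → l++
[2,14] min(8,17)*12=96 best=96 * → l++
[3,14] min(19,17)*11=187 best=187 * → r--
[3,13] min(19,9)*10=90 best=187 → r--
[3,12] min(19,5)*9=45 best=187 → r--
[3,11] min(19,12)*8=96 best=187 → r--
[3,10] min(19,19)*7=133 best=187 → r--
[3,9] min(19,7)*6=42 best=187 → r--
[3,8] min(19,19)*5=95 best=187 → r--
[3,7] min(19,4)*4=16 best=187 → r--
[3,6] min(19,4)*3=12 best=187 → r--
[3,5] min(19,9)*2=18 best=187 → r--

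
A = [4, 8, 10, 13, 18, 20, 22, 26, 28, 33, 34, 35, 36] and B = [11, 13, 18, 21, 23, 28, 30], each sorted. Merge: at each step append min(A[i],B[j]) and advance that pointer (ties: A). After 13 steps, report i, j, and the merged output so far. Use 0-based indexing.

i=8, j=5, merged so far=[4, 8, 10, 11, 13, 13, 18, 18, 20, 21, 22, 23, 26]

i=0 j=0: A[i]=4<=B[j]=11 take 4, i++
i=1 j=0: A[i]=8<=B[j]=11 take 8, i++
i=2 j=0: A[i]=10<=B[j]=11 take 10, i++
i=3 j=0: A[i]=13>B[j]=11 take 11, j++
i=3 j=1: A[i]=13<=B[j]=13 take 13, i++
i=4 j=1: A[i]=18>B[j]=13 take 13, j++
i=4 j=2: A[i]=18<=B[j]=18 take 18, i++
i=5 j=2: A[i]=20>B[j]=18 take 18, j++
i=5 j=3: A[i]=20<=B[j]=21 take 20, i++
i=6 j=3: A[i]=22>B[j]=21 take 21, j++
i=6 j=4: A[i]=22<=B[j]=23 take 22, i++
i=7 j=4: A[i]=26>B[j]=23 take 23, j++
i=7 j=5: A[i]=26<=B[j]=28 take 26, i++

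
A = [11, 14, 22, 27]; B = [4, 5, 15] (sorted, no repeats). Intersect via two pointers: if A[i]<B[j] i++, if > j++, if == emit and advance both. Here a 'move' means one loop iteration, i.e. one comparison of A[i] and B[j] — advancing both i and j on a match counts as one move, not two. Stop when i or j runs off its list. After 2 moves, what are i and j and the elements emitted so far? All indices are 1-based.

i=1, j=3, emitted=[]

i=1 j=1: 11>4, j++
i=1 j=2: 11>5, j++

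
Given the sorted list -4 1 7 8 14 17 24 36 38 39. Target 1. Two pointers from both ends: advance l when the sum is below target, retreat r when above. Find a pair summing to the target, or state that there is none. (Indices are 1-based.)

[1,10] -4+39=35 >1 → r--
[1,9] -4+38=34 >1 → r--
[1,8] -4+36=32 >1 → r--
[1,7] -4+24=20 >1 → r--
[1,6] -4+17=13 >1 → r--
[1,5] -4+14=10 >1 → r--
[1,4] -4+8=4 >1 → r--
[1,3] -4+7=3 >1 → r--
[1,2] -4+1=-3 <1 → l++

no pair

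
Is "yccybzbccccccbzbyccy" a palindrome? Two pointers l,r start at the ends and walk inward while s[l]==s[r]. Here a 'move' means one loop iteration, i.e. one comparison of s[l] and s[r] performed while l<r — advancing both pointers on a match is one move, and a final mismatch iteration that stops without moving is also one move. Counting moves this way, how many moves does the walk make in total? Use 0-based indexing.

[0,19] 'y'=='y' → l++,r--
[1,18] 'c'=='c' → l++,r--
[2,17] 'c'=='c' → l++,r--
[3,16] 'y'=='y' → l++,r--
[4,15] 'b'=='b' → l++,r--
[5,14] 'z'=='z' → l++,r--
[6,13] 'b'=='b' → l++,r--
[7,12] 'c'=='c' → l++,r--
[8,11] 'c'=='c' → l++,r--
[9,10] 'c'=='c' → l++,r--

10 moves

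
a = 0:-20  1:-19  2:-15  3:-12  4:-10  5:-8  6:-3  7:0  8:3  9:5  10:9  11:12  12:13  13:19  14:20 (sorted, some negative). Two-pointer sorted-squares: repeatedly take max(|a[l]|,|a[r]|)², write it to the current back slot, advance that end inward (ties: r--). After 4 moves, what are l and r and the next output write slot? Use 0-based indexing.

l=0 r=14: |-20|<=|20| out[14]=400, r--
l=0 r=13: |-20|>|19| out[13]=400, l++
l=1 r=13: |-19|<=|19| out[12]=361, r--
l=1 r=12: |-19|>|13| out[11]=361, l++

l=2, r=12, next write slot=10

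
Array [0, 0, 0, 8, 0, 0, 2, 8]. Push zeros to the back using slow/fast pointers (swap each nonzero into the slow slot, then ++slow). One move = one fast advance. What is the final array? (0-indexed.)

[8, 2, 8, 0, 0, 0, 0, 0]

slow=0 fast=0: a[fast]=0, fast++
slow=0 fast=1: a[fast]=0, fast++
slow=0 fast=2: a[fast]=0, fast++
slow=0 fast=3: a[fast]=8≠0 swap→a[0]=8, slow++,fast++
slow=1 fast=4: a[fast]=0, fast++
slow=1 fast=5: a[fast]=0, fast++
slow=1 fast=6: a[fast]=2≠0 swap→a[1]=2, slow++,fast++
slow=2 fast=7: a[fast]=8≠0 swap→a[2]=8, slow++,fast++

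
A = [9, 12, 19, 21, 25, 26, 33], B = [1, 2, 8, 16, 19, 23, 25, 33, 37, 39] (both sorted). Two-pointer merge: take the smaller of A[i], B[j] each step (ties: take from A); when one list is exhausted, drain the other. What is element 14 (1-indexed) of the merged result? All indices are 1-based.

merged[14] = 33

[i=1,j=1] A[i]=9>B[j]=1 take 1 → j++
[i=1,j=2] A[i]=9>B[j]=2 take 2 → j++
[i=1,j=3] A[i]=9>B[j]=8 take 8 → j++
[i=1,j=4] A[i]=9<=B[j]=16 take 9 → i++
[i=2,j=4] A[i]=12<=B[j]=16 take 12 → i++
[i=3,j=4] A[i]=19>B[j]=16 take 16 → j++
[i=3,j=5] A[i]=19<=B[j]=19 take 19 → i++
[i=4,j=5] A[i]=21>B[j]=19 take 19 → j++
[i=4,j=6] A[i]=21<=B[j]=23 take 21 → i++
[i=5,j=6] A[i]=25>B[j]=23 take 23 → j++
[i=5,j=7] A[i]=25<=B[j]=25 take 25 → i++
[i=6,j=7] A[i]=26>B[j]=25 take 25 → j++
[i=6,j=8] A[i]=26<=B[j]=33 take 26 → i++
[i=7,j=8] A[i]=33<=B[j]=33 take 33 → i++
[i=8,j=8] A done, take B[j]=33 → j++
[i=8,j=9] A done, take B[j]=37 → j++
[i=8,j=10] A done, take B[j]=39 → j++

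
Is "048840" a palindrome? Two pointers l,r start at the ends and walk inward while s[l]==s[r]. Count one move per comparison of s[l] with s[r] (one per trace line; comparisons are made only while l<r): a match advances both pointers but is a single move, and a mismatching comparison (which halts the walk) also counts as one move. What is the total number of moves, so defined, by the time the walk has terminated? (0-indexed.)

3 moves

l=0 r=5: '0'=='0', l++,r--
l=1 r=4: '4'=='4', l++,r--
l=2 r=3: '8'=='8', l++,r--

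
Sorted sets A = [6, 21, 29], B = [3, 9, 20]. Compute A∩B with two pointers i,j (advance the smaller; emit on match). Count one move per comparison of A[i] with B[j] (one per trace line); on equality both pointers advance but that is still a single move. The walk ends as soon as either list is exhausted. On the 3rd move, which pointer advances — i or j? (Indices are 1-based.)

i=1 j=1: 6>3, j++
i=1 j=2: 6<9, i++
i=2 j=2: 21>9, j++

j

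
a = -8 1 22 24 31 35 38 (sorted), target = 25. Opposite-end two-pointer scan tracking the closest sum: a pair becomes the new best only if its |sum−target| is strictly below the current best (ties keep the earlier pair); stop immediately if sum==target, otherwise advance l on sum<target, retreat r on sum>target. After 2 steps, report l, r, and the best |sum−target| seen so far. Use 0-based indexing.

l=0 r=6: -8+38=30 d=5 *, r--
l=0 r=5: -8+35=27 d=2 *, r--

l=0, r=4, best |Δ|=2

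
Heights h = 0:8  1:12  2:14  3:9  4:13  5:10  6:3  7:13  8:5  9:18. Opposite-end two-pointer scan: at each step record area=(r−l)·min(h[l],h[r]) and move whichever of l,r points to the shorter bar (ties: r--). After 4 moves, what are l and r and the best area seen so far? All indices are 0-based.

l=4, r=9, best area=98

[0,9] min(8,18)*9=72 best=72 * → l++
[1,9] min(12,18)*8=96 best=96 * → l++
[2,9] min(14,18)*7=98 best=98 * → l++
[3,9] min(9,18)*6=54 best=98 → l++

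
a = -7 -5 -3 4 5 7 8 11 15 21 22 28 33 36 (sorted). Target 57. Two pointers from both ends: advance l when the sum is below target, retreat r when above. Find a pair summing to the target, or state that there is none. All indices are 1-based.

(21, 36)

[1,14] -7+36=29 <57 → l++
[2,14] -5+36=31 <57 → l++
[3,14] -3+36=33 <57 → l++
[4,14] 4+36=40 <57 → l++
[5,14] 5+36=41 <57 → l++
[6,14] 7+36=43 <57 → l++
[7,14] 8+36=44 <57 → l++
[8,14] 11+36=47 <57 → l++
[9,14] 15+36=51 <57 → l++
[10,14] 21+36=57 → found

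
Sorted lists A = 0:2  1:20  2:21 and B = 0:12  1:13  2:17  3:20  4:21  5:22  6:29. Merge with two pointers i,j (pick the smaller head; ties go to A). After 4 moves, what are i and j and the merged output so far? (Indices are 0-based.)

i=1, j=3, merged so far=[2, 12, 13, 17]

i=0 j=0: A[i]=2<=B[j]=12 take 2, i++
i=1 j=0: A[i]=20>B[j]=12 take 12, j++
i=1 j=1: A[i]=20>B[j]=13 take 13, j++
i=1 j=2: A[i]=20>B[j]=17 take 17, j++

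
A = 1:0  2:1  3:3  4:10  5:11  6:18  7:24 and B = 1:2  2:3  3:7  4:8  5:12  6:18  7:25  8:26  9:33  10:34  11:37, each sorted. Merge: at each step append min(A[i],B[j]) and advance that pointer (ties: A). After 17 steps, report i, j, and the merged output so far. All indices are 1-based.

i=1 j=1: A[i]=0<=B[j]=2 take 0, i++
i=2 j=1: A[i]=1<=B[j]=2 take 1, i++
i=3 j=1: A[i]=3>B[j]=2 take 2, j++
i=3 j=2: A[i]=3<=B[j]=3 take 3, i++
i=4 j=2: A[i]=10>B[j]=3 take 3, j++
i=4 j=3: A[i]=10>B[j]=7 take 7, j++
i=4 j=4: A[i]=10>B[j]=8 take 8, j++
i=4 j=5: A[i]=10<=B[j]=12 take 10, i++
i=5 j=5: A[i]=11<=B[j]=12 take 11, i++
i=6 j=5: A[i]=18>B[j]=12 take 12, j++
i=6 j=6: A[i]=18<=B[j]=18 take 18, i++
i=7 j=6: A[i]=24>B[j]=18 take 18, j++
i=7 j=7: A[i]=24<=B[j]=25 take 24, i++
i=8 j=7: A done, take B[j]=25, j++
i=8 j=8: A done, take B[j]=26, j++
i=8 j=9: A done, take B[j]=33, j++
i=8 j=10: A done, take B[j]=34, j++

i=8, j=11, merged so far=[0, 1, 2, 3, 3, 7, 8, 10, 11, 12, 18, 18, 24, 25, 26, 33, 34]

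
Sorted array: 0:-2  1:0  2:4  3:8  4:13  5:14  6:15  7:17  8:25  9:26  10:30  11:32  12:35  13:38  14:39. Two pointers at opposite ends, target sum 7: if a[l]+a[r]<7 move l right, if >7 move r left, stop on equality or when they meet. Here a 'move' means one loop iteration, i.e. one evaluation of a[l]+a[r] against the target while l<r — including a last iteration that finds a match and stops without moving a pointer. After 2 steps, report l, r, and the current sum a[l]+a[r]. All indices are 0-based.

l=0, r=12, sum=33

l=0 r=14: -2+39=37 >7, r--
l=0 r=13: -2+38=36 >7, r--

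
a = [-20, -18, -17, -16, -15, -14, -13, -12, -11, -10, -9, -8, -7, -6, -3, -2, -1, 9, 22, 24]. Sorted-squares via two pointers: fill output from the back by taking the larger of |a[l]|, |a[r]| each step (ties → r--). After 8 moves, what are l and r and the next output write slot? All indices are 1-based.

l=1 r=20: |-20|<=|24| out[20]=576, r--
l=1 r=19: |-20|<=|22| out[19]=484, r--
l=1 r=18: |-20|>|9| out[18]=400, l++
l=2 r=18: |-18|>|9| out[17]=324, l++
l=3 r=18: |-17|>|9| out[16]=289, l++
l=4 r=18: |-16|>|9| out[15]=256, l++
l=5 r=18: |-15|>|9| out[14]=225, l++
l=6 r=18: |-14|>|9| out[13]=196, l++

l=7, r=18, next write slot=12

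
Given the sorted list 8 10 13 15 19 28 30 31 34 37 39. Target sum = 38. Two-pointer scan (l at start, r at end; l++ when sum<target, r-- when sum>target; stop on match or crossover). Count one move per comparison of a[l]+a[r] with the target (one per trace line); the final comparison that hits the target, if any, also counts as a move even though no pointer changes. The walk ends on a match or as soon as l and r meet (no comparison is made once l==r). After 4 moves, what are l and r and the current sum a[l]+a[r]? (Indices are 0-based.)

l=0, r=6, sum=38

l=0 r=10: 8+39=47 >38, r--
l=0 r=9: 8+37=45 >38, r--
l=0 r=8: 8+34=42 >38, r--
l=0 r=7: 8+31=39 >38, r--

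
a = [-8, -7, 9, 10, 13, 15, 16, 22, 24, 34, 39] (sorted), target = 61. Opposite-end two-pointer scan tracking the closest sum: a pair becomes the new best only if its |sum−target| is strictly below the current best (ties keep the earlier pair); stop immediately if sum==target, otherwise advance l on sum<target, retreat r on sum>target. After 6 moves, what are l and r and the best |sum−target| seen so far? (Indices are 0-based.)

l=6, r=10, best |Δ|=7

l=0 r=10: -8+39=31 d=30 *, l++
l=1 r=10: -7+39=32 d=29 *, l++
l=2 r=10: 9+39=48 d=13 *, l++
l=3 r=10: 10+39=49 d=12 *, l++
l=4 r=10: 13+39=52 d=9 *, l++
l=5 r=10: 15+39=54 d=7 *, l++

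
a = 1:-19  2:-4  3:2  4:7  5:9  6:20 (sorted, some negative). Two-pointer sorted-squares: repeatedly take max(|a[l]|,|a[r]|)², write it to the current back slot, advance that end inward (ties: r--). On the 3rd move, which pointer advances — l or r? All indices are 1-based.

r

l=1 r=6: |-19|<=|20| out[6]=400, r--
l=1 r=5: |-19|>|9| out[5]=361, l++
l=2 r=5: |-4|<=|9| out[4]=81, r--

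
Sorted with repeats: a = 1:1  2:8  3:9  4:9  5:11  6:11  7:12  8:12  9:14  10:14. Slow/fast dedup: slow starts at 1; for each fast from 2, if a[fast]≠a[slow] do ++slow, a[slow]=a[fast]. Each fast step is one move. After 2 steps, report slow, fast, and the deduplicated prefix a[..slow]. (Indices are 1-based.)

(s=1,f=2) a[fast]=8≠a[slow]=1 write a[2]=8 → slow++,fast++
(s=2,f=3) a[fast]=9≠a[slow]=8 write a[3]=9 → slow++,fast++

slow=3, fast=4, prefix=[1, 8, 9]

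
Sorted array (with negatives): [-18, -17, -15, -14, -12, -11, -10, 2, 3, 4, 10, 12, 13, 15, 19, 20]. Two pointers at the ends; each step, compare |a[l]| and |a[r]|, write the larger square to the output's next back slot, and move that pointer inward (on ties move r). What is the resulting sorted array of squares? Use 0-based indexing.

l=0 r=15: |-18|<=|20| out[15]=400, r--
l=0 r=14: |-18|<=|19| out[14]=361, r--
l=0 r=13: |-18|>|15| out[13]=324, l++
l=1 r=13: |-17|>|15| out[12]=289, l++
l=2 r=13: |-15|<=|15| out[11]=225, r--
l=2 r=12: |-15|>|13| out[10]=225, l++
l=3 r=12: |-14|>|13| out[9]=196, l++
l=4 r=12: |-12|<=|13| out[8]=169, r--
l=4 r=11: |-12|<=|12| out[7]=144, r--
l=4 r=10: |-12|>|10| out[6]=144, l++
l=5 r=10: |-11|>|10| out[5]=121, l++
l=6 r=10: |-10|<=|10| out[4]=100, r--
l=6 r=9: |-10|>|4| out[3]=100, l++
l=7 r=9: |2|<=|4| out[2]=16, r--
l=7 r=8: |2|<=|3| out[1]=9, r--
l=7 r=7: |2|<=|2| out[0]=4, r--

[4, 9, 16, 100, 100, 121, 144, 144, 169, 196, 225, 225, 289, 324, 361, 400]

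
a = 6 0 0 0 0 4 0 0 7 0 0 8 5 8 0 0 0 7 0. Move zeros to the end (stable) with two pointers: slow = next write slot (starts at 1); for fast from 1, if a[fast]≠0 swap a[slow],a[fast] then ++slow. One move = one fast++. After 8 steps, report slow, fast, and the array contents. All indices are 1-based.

slow=3, fast=9, a=[6, 4, 0, 0, 0, 0, 0, 0, 7, 0, 0, 8, 5, 8, 0, 0, 0, 7, 0]

slow=1 fast=1: a[fast]=6≠0 swap→a[1]=6, slow++,fast++
slow=2 fast=2: a[fast]=0, fast++
slow=2 fast=3: a[fast]=0, fast++
slow=2 fast=4: a[fast]=0, fast++
slow=2 fast=5: a[fast]=0, fast++
slow=2 fast=6: a[fast]=4≠0 swap→a[2]=4, slow++,fast++
slow=3 fast=7: a[fast]=0, fast++
slow=3 fast=8: a[fast]=0, fast++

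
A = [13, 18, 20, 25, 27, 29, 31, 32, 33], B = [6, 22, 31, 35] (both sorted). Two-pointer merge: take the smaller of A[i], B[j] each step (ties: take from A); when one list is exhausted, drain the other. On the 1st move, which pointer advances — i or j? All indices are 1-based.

j

i=1 j=1: A[i]=13>B[j]=6 take 6, j++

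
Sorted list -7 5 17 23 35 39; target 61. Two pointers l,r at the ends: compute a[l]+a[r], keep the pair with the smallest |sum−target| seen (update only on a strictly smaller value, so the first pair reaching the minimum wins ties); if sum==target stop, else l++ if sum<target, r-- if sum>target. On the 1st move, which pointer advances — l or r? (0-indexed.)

l

l=0 r=5: -7+39=32 d=29 *, l++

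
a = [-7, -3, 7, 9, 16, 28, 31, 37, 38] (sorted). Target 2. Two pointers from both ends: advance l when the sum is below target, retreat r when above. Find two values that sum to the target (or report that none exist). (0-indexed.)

(-7, 9)

[0,8] -7+38=31 >2 → r--
[0,7] -7+37=30 >2 → r--
[0,6] -7+31=24 >2 → r--
[0,5] -7+28=21 >2 → r--
[0,4] -7+16=9 >2 → r--
[0,3] -7+9=2 → found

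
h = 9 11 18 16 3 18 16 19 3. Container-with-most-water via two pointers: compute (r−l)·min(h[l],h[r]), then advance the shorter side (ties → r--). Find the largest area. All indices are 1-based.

[1,9] min(9,3)*8=24 best=24 * → r--
[1,8] min(9,19)*7=63 best=63 * → l++
[2,8] min(11,19)*6=66 best=66 * → l++
[3,8] min(18,19)*5=90 best=90 * → l++
[4,8] min(16,19)*4=64 best=90 → l++
[5,8] min(3,19)*3=9 best=90 → l++
[6,8] min(18,19)*2=36 best=90 → l++
[7,8] min(16,19)*1=16 best=90 → l++

max area = 90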